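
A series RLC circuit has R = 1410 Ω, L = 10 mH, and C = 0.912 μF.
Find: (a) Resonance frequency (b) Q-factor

Step 1 — Resonance condition Im(Z)=0 gives ω₀ = 1/√(LC).
Step 2 — ω₀ = 1/√(0.01·9.12e-07) = 1.047e+04 rad/s.
Step 3 — f₀ = ω₀/(2π) = 1667 Hz.
Step 4 — Series Q: Q = ω₀L/R = 1.047e+04·0.01/1410 = 0.07426.

(a) f₀ = 1667 Hz  (b) Q = 0.07426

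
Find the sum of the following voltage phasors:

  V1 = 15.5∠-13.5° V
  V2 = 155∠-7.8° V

Step 1 — Convert each phasor to rectangular form:
  V1 = 15.5·(cos(-13.5°) + j·sin(-13.5°)) = 15.07 - j3.618 V
  V2 = 155·(cos(-7.8°) + j·sin(-7.8°)) = 153.6 - j21.04 V
Step 2 — Sum components: V_total = 168.6 - j24.65 V.
Step 3 — Convert to polar: |V_total| = 170.4 V, ∠V_total = -8.3°.

V_total = 170.4∠-8.3° V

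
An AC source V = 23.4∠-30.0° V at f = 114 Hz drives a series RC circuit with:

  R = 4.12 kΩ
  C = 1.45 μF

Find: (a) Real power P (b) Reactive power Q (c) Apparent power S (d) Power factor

Step 1 — Angular frequency: ω = 2π·f = 2π·114 = 716.3 rad/s.
Step 2 — Component impedances:
  R: Z = R = 4120 Ω
  C: Z = 1/(jωC) = -j/(ω·C) = 0 - j962.8 Ω
Step 3 — Series combination: Z_total = R + C = 4120 - j962.8 Ω = 4231∠-13.2° Ω.
Step 4 — Source phasor: V = 23.4∠-30.0° V = 20.26 - j11.7 V.
Step 5 — Current: I = V / Z = 0.005293 - j0.001603 A = 0.005531∠-16.8° A.
Step 6 — Complex power: S = V·I* = 0.126 - j0.02945 VA.
Step 7 — Real power: P = Re(S) = 0.126 W.
Step 8 — Reactive power: Q = Im(S) = -0.02945 VAR.
Step 9 — Apparent power: |S| = 0.1294 VA.
Step 10 — Power factor: PF = P/|S| = 0.9738 (leading).

(a) P = 0.126 W  (b) Q = -0.02945 VAR  (c) S = 0.1294 VA  (d) PF = 0.9738 (leading)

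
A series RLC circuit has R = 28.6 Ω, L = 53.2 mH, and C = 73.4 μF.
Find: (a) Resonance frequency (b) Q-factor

Step 1 — Resonance condition Im(Z)=0 gives ω₀ = 1/√(LC).
Step 2 — ω₀ = 1/√(0.0532·7.34e-05) = 506.1 rad/s.
Step 3 — f₀ = ω₀/(2π) = 80.54 Hz.
Step 4 — Series Q: Q = ω₀L/R = 506.1·0.0532/28.6 = 0.9413.

(a) f₀ = 80.54 Hz  (b) Q = 0.9413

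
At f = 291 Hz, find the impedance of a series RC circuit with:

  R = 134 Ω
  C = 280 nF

Step 1 — Angular frequency: ω = 2π·f = 2π·291 = 1828 rad/s.
Step 2 — Component impedances:
  R: Z = R = 134 Ω
  C: Z = 1/(jωC) = -j/(ω·C) = 0 - j1953 Ω
Step 3 — Series combination: Z_total = R + C = 134 - j1953 Ω = 1958∠-86.1° Ω.

Z = 134 - j1953 Ω = 1958∠-86.1° Ω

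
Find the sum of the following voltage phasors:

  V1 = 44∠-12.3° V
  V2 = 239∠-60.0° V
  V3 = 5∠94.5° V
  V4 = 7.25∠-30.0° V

Step 1 — Convert each phasor to rectangular form:
  V1 = 44·(cos(-12.3°) + j·sin(-12.3°)) = 42.99 - j9.373 V
  V2 = 239·(cos(-60.0°) + j·sin(-60.0°)) = 119.5 - j207 V
  V3 = 5·(cos(94.5°) + j·sin(94.5°)) = -0.3923 + j4.985 V
  V4 = 7.25·(cos(-30.0°) + j·sin(-30.0°)) = 6.279 - j3.625 V
Step 2 — Sum components: V_total = 168.4 - j215 V.
Step 3 — Convert to polar: |V_total| = 273.1 V, ∠V_total = -51.9°.

V_total = 273.1∠-51.9° V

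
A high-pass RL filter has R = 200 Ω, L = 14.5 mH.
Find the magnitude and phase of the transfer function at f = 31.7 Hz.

Step 1 — Angular frequency: ω = 2π·31.7 = 199.2 rad/s.
Step 2 — Transfer function: H(jω) = jωL/(R + jωL).
Step 3 — Numerator jωL = j·2.888; denominator R + jωL = 200 + j2.888.
Step 4 — H = 0.0002085 + j0.01444.
Step 5 — Magnitude: |H| = 0.01444 (-36.8 dB); phase: φ = 89.2°.

|H| = 0.01444 (-36.8 dB), φ = 89.2°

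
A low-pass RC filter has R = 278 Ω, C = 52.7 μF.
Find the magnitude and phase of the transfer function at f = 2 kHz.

Step 1 — Angular frequency: ω = 2π·2000 = 1.257e+04 rad/s.
Step 2 — Transfer function: H(jω) = 1/(1 + jωRC).
Step 3 — Denominator: 1 + jωRC = 1 + j·1.257e+04·278·5.27e-05 = 1 + j184.1.
Step 4 — H = 2.95e-05 - j0.005432.
Step 5 — Magnitude: |H| = 0.005432 (-45.3 dB); phase: φ = -89.7°.

|H| = 0.005432 (-45.3 dB), φ = -89.7°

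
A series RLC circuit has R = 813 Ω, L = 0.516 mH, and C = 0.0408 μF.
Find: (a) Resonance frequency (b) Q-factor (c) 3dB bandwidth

Step 1 — Resonance: ω₀ = 1/√(LC) = 1/√(0.000516·4.08e-08) = 2.179e+05 rad/s.
Step 2 — f₀ = ω₀/(2π) = 3.469e+04 Hz.
Step 3 — Series Q: Q = ω₀L/R = 2.179e+05·0.000516/813 = 0.1383.
Step 4 — Bandwidth: Δω = ω₀/Q = 1.576e+06 rad/s; BW = Δω/(2π) = 2.508e+05 Hz.

(a) f₀ = 3.469e+04 Hz  (b) Q = 0.1383  (c) BW = 2.508e+05 Hz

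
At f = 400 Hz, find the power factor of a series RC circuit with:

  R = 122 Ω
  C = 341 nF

Step 1 — Angular frequency: ω = 2π·f = 2π·400 = 2513 rad/s.
Step 2 — Component impedances:
  R: Z = R = 122 Ω
  C: Z = 1/(jωC) = -j/(ω·C) = 0 - j1167 Ω
Step 3 — Series combination: Z_total = R + C = 122 - j1167 Ω = 1173∠-84.0° Ω.
Step 4 — Power factor: PF = cos(φ) = Re(Z)/|Z| = 122/1173 = 0.104.
Step 5 — Type: Im(Z) = -1167 ⇒ leading (phase φ = -84.0°).

PF = 0.104 (leading, φ = -84.0°)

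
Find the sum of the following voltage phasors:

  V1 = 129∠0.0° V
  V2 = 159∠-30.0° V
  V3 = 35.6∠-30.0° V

Step 1 — Convert each phasor to rectangular form:
  V1 = 129·(cos(0.0°) + j·sin(0.0°)) = 129 V
  V2 = 159·(cos(-30.0°) + j·sin(-30.0°)) = 137.7 - j79.5 V
  V3 = 35.6·(cos(-30.0°) + j·sin(-30.0°)) = 30.83 - j17.8 V
Step 2 — Sum components: V_total = 297.5 - j97.3 V.
Step 3 — Convert to polar: |V_total| = 313 V, ∠V_total = -18.1°.

V_total = 313∠-18.1° V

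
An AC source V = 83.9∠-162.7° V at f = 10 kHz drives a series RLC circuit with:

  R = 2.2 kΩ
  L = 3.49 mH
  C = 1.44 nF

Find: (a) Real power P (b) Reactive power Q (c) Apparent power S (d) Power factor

Step 1 — Angular frequency: ω = 2π·f = 2π·1e+04 = 6.283e+04 rad/s.
Step 2 — Component impedances:
  R: Z = R = 2200 Ω
  L: Z = jωL = j·6.283e+04·0.00349 = 0 + j219.3 Ω
  C: Z = 1/(jωC) = -j/(ω·C) = 0 - j1.105e+04 Ω
Step 3 — Series combination: Z_total = R + L + C = 2200 - j1.083e+04 Ω = 1.105e+04∠-78.5° Ω.
Step 4 — Source phasor: V = 83.9∠-162.7° V = -80.1 - j24.95 V.
Step 5 — Current: I = V / Z = 0.0007697 - j0.007551 A = 0.00759∠-84.2° A.
Step 6 — Complex power: S = V·I* = 0.1267 - j0.624 VA.
Step 7 — Real power: P = Re(S) = 0.1267 W.
Step 8 — Reactive power: Q = Im(S) = -0.624 VAR.
Step 9 — Apparent power: |S| = 0.6368 VA.
Step 10 — Power factor: PF = P/|S| = 0.199 (leading).

(a) P = 0.1267 W  (b) Q = -0.624 VAR  (c) S = 0.6368 VA  (d) PF = 0.199 (leading)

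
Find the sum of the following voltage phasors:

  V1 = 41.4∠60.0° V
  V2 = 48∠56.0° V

Step 1 — Convert each phasor to rectangular form:
  V1 = 41.4·(cos(60.0°) + j·sin(60.0°)) = 20.7 + j35.85 V
  V2 = 48·(cos(56.0°) + j·sin(56.0°)) = 26.84 + j39.79 V
Step 2 — Sum components: V_total = 47.54 + j75.65 V.
Step 3 — Convert to polar: |V_total| = 89.35 V, ∠V_total = 57.9°.

V_total = 89.35∠57.9° V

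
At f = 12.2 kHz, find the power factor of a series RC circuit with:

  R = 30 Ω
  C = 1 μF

Step 1 — Angular frequency: ω = 2π·f = 2π·1.22e+04 = 7.665e+04 rad/s.
Step 2 — Component impedances:
  R: Z = R = 30 Ω
  C: Z = 1/(jωC) = -j/(ω·C) = 0 - j13.05 Ω
Step 3 — Series combination: Z_total = R + C = 30 - j13.05 Ω = 32.71∠-23.5° Ω.
Step 4 — Power factor: PF = cos(φ) = Re(Z)/|Z| = 30/32.714 = 0.917.
Step 5 — Type: Im(Z) = -13.05 ⇒ leading (phase φ = -23.5°).

PF = 0.917 (leading, φ = -23.5°)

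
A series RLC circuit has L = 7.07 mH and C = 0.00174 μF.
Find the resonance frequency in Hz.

Step 1 — Resonance condition Im(Z)=0 gives ω₀ = 1/√(LC).
Step 2 — ω₀ = 1/√(0.00707·1.74e-09) = 2.851e+05 rad/s.
Step 3 — f₀ = ω₀/(2π) = 4.538e+04 Hz.

f₀ = 4.538e+04 Hz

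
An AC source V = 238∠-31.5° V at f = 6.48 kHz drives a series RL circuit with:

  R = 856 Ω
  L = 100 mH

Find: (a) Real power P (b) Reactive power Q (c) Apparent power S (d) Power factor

Step 1 — Angular frequency: ω = 2π·f = 2π·6480 = 4.072e+04 rad/s.
Step 2 — Component impedances:
  R: Z = R = 856 Ω
  L: Z = jωL = j·4.072e+04·0.1 = 0 + j4072 Ω
Step 3 — Series combination: Z_total = R + L = 856 + j4072 Ω = 4161∠78.1° Ω.
Step 4 — Source phasor: V = 238∠-31.5° V = 202.9 - j124.4 V.
Step 5 — Current: I = V / Z = -0.01921 - j0.05388 A = 0.0572∠-109.6° A.
Step 6 — Complex power: S = V·I* = 2.801 + j13.32 VA.
Step 7 — Real power: P = Re(S) = 2.801 W.
Step 8 — Reactive power: Q = Im(S) = 13.32 VAR.
Step 9 — Apparent power: |S| = 13.61 VA.
Step 10 — Power factor: PF = P/|S| = 0.2057 (lagging).

(a) P = 2.801 W  (b) Q = 13.32 VAR  (c) S = 13.61 VA  (d) PF = 0.2057 (lagging)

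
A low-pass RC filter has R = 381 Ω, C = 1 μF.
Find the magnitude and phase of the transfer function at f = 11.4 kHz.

Step 1 — Angular frequency: ω = 2π·1.14e+04 = 7.163e+04 rad/s.
Step 2 — Transfer function: H(jω) = 1/(1 + jωRC).
Step 3 — Denominator: 1 + jωRC = 1 + j·7.163e+04·381·1e-06 = 1 + j27.29.
Step 4 — H = 0.001341 - j0.03659.
Step 5 — Magnitude: |H| = 0.03662 (-28.7 dB); phase: φ = -87.9°.

|H| = 0.03662 (-28.7 dB), φ = -87.9°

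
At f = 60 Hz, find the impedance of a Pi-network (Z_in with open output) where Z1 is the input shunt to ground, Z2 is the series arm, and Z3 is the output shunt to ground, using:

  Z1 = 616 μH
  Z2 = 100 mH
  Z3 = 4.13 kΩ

Step 1 — Angular frequency: ω = 2π·f = 2π·60 = 377 rad/s.
Step 2 — Component impedances:
  Z1: Z = jωL = j·377·0.000616 = 0 + j0.2322 Ω
  Z2: Z = jωL = j·377·0.1 = 0 + j37.7 Ω
  Z3: Z = R = 4130 Ω
Step 3 — With open output, the series arm Z2 and the output shunt Z3 appear in series to ground: Z2 + Z3 = 4130 + j37.7 Ω.
Step 4 — Parallel with input shunt Z1: Z_in = Z1 || (Z2 + Z3) = 1.306e-05 + j0.2322 Ω = 0.2322∠90.0° Ω.

Z = 1.306e-05 + j0.2322 Ω = 0.2322∠90.0° Ω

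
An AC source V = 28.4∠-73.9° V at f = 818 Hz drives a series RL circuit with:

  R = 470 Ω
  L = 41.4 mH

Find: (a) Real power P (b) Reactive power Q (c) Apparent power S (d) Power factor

Step 1 — Angular frequency: ω = 2π·f = 2π·818 = 5140 rad/s.
Step 2 — Component impedances:
  R: Z = R = 470 Ω
  L: Z = jωL = j·5140·0.0414 = 0 + j212.8 Ω
Step 3 — Series combination: Z_total = R + L = 470 + j212.8 Ω = 515.9∠24.4° Ω.
Step 4 — Source phasor: V = 28.4∠-73.9° V = 7.876 - j27.29 V.
Step 5 — Current: I = V / Z = -0.007906 - j0.05448 A = 0.05505∠-98.3° A.
Step 6 — Complex power: S = V·I* = 1.424 + j0.6448 VA.
Step 7 — Real power: P = Re(S) = 1.424 W.
Step 8 — Reactive power: Q = Im(S) = 0.6448 VAR.
Step 9 — Apparent power: |S| = 1.563 VA.
Step 10 — Power factor: PF = P/|S| = 0.911 (lagging).

(a) P = 1.424 W  (b) Q = 0.6448 VAR  (c) S = 1.563 VA  (d) PF = 0.911 (lagging)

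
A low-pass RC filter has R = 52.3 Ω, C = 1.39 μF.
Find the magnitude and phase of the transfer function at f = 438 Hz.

Step 1 — Angular frequency: ω = 2π·438 = 2752 rad/s.
Step 2 — Transfer function: H(jω) = 1/(1 + jωRC).
Step 3 — Denominator: 1 + jωRC = 1 + j·2752·52.3·1.39e-06 = 1 + j0.2001.
Step 4 — H = 0.9615 - j0.1924.
Step 5 — Magnitude: |H| = 0.9806 (-0.2 dB); phase: φ = -11.3°.

|H| = 0.9806 (-0.2 dB), φ = -11.3°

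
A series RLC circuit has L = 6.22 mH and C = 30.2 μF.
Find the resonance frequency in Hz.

Step 1 — Resonance condition Im(Z)=0 gives ω₀ = 1/√(LC).
Step 2 — ω₀ = 1/√(0.00622·3.02e-05) = 2307 rad/s.
Step 3 — f₀ = ω₀/(2π) = 367.2 Hz.

f₀ = 367.2 Hz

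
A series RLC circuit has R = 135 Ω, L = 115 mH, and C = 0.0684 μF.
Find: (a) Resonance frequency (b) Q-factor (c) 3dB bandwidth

Step 1 — Resonance condition Im(Z)=0 gives ω₀ = 1/√(LC).
Step 2 — ω₀ = 1/√(0.115·6.84e-08) = 1.128e+04 rad/s.
Step 3 — f₀ = ω₀/(2π) = 1794 Hz.
Step 4 — Series Q: Q = ω₀L/R = 1.128e+04·0.115/135 = 9.605.
Step 5 — 3dB bandwidth: Δω = ω₀/Q = 1174 rad/s; BW = Δω/(2π) = 186.8 Hz.

(a) f₀ = 1794 Hz  (b) Q = 9.605  (c) BW = 186.8 Hz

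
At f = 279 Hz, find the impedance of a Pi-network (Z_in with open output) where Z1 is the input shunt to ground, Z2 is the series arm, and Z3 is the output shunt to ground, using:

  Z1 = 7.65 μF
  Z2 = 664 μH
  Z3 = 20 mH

Step 1 — Angular frequency: ω = 2π·f = 2π·279 = 1753 rad/s.
Step 2 — Component impedances:
  Z1: Z = 1/(jωC) = -j/(ω·C) = 0 - j74.57 Ω
  Z2: Z = jωL = j·1753·0.000664 = 0 + j1.164 Ω
  Z3: Z = jωL = j·1753·0.02 = 0 + j35.06 Ω
Step 3 — With open output, the series arm Z2 and the output shunt Z3 appear in series to ground: Z2 + Z3 = 0 + j36.22 Ω.
Step 4 — Parallel with input shunt Z1: Z_in = Z1 || (Z2 + Z3) = 0 + j70.45 Ω = 70.45∠90.0° Ω.

Z = 0 + j70.45 Ω = 70.45∠90.0° Ω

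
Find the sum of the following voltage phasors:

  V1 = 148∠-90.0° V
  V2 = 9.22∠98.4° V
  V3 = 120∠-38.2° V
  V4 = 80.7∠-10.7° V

Step 1 — Convert each phasor to rectangular form:
  V1 = 148·(cos(-90.0°) + j·sin(-90.0°)) = 0 - j148 V
  V2 = 9.22·(cos(98.4°) + j·sin(98.4°)) = -1.347 + j9.121 V
  V3 = 120·(cos(-38.2°) + j·sin(-38.2°)) = 94.3 - j74.21 V
  V4 = 80.7·(cos(-10.7°) + j·sin(-10.7°)) = 79.3 - j14.98 V
Step 2 — Sum components: V_total = 172.3 - j228.1 V.
Step 3 — Convert to polar: |V_total| = 285.8 V, ∠V_total = -52.9°.

V_total = 285.8∠-52.9° V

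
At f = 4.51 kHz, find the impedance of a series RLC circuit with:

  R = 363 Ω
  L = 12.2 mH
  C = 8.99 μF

Step 1 — Angular frequency: ω = 2π·f = 2π·4510 = 2.834e+04 rad/s.
Step 2 — Component impedances:
  R: Z = R = 363 Ω
  L: Z = jωL = j·2.834e+04·0.0122 = 0 + j345.7 Ω
  C: Z = 1/(jωC) = -j/(ω·C) = 0 - j3.925 Ω
Step 3 — Series combination: Z_total = R + L + C = 363 + j341.8 Ω = 498.6∠43.3° Ω.

Z = 363 + j341.8 Ω = 498.6∠43.3° Ω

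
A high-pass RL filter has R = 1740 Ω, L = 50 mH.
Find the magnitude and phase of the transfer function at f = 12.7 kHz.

Step 1 — Angular frequency: ω = 2π·1.27e+04 = 7.98e+04 rad/s.
Step 2 — Transfer function: H(jω) = jωL/(R + jωL).
Step 3 — Numerator jωL = j·3990; denominator R + jωL = 1740 + j3990.
Step 4 — H = 0.8402 + j0.3664.
Step 5 — Magnitude: |H| = 0.9166 (-0.8 dB); phase: φ = 23.6°.

|H| = 0.9166 (-0.8 dB), φ = 23.6°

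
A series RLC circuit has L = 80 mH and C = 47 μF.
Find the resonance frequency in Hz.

Step 1 — Resonance condition Im(Z)=0 gives ω₀ = 1/√(LC).
Step 2 — ω₀ = 1/√(0.08·4.7e-05) = 515.7 rad/s.
Step 3 — f₀ = ω₀/(2π) = 82.08 Hz.

f₀ = 82.08 Hz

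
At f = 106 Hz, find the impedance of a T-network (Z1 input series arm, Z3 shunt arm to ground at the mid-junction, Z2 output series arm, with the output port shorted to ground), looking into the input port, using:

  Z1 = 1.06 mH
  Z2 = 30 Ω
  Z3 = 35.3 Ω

Step 1 — Angular frequency: ω = 2π·f = 2π·106 = 666 rad/s.
Step 2 — Component impedances:
  Z1: Z = jωL = j·666·0.00106 = 0 + j0.706 Ω
  Z2: Z = R = 30 Ω
  Z3: Z = R = 35.3 Ω
Step 3 — With the output port shorted to ground, the output series arm Z2 runs from the junction to ground; the shunt arm Z3 also runs from the junction to ground. They appear in parallel: Z3 || Z2 = 16.22 Ω.
Step 4 — Series with input arm Z1: Z_in = Z1 + (Z3 || Z2) = 16.22 + j0.706 Ω = 16.23∠2.5° Ω.

Z = 16.22 + j0.706 Ω = 16.23∠2.5° Ω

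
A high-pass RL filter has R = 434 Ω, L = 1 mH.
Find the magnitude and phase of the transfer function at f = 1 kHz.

Step 1 — Angular frequency: ω = 2π·1000 = 6283 rad/s.
Step 2 — Transfer function: H(jω) = jωL/(R + jωL).
Step 3 — Numerator jωL = j·6.283; denominator R + jωL = 434 + j6.283.
Step 4 — H = 0.0002096 + j0.01447.
Step 5 — Magnitude: |H| = 0.01448 (-36.8 dB); phase: φ = 89.2°.

|H| = 0.01448 (-36.8 dB), φ = 89.2°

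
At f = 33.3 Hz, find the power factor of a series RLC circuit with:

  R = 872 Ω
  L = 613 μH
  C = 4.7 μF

Step 1 — Angular frequency: ω = 2π·f = 2π·33.3 = 209.2 rad/s.
Step 2 — Component impedances:
  R: Z = R = 872 Ω
  L: Z = jωL = j·209.2·0.000613 = 0 + j0.1283 Ω
  C: Z = 1/(jωC) = -j/(ω·C) = 0 - j1017 Ω
Step 3 — Series combination: Z_total = R + L + C = 872 - j1017 Ω = 1339∠-49.4° Ω.
Step 4 — Power factor: PF = cos(φ) = Re(Z)/|Z| = 872/1339.5 = 0.651.
Step 5 — Type: Im(Z) = -1017 ⇒ leading (phase φ = -49.4°).

PF = 0.651 (leading, φ = -49.4°)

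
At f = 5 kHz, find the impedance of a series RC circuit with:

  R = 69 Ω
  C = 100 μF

Step 1 — Angular frequency: ω = 2π·f = 2π·5000 = 3.142e+04 rad/s.
Step 2 — Component impedances:
  R: Z = R = 69 Ω
  C: Z = 1/(jωC) = -j/(ω·C) = 0 - j0.3183 Ω
Step 3 — Series combination: Z_total = R + C = 69 - j0.3183 Ω = 69∠-0.3° Ω.

Z = 69 - j0.3183 Ω = 69∠-0.3° Ω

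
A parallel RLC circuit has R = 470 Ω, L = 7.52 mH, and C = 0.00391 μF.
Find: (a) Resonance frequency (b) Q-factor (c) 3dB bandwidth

Step 1 — Resonance: ω₀ = 1/√(LC) = 1/√(0.00752·3.91e-09) = 1.844e+05 rad/s.
Step 2 — f₀ = ω₀/(2π) = 2.935e+04 Hz.
Step 3 — Parallel Q: Q = R/(ω₀L) = 470/(1.844e+05·0.00752) = 0.3389.
Step 4 — Bandwidth: Δω = ω₀/Q = 5.442e+05 rad/s; BW = Δω/(2π) = 8.661e+04 Hz.

(a) f₀ = 2.935e+04 Hz  (b) Q = 0.3389  (c) BW = 8.661e+04 Hz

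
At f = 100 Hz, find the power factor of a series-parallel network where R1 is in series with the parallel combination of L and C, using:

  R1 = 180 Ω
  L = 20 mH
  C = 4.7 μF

Step 1 — Angular frequency: ω = 2π·f = 2π·100 = 628.3 rad/s.
Step 2 — Component impedances:
  R1: Z = R = 180 Ω
  L: Z = jωL = j·628.3·0.02 = 0 + j12.57 Ω
  C: Z = 1/(jωC) = -j/(ω·C) = 0 - j338.6 Ω
Step 3 — Parallel branch: L || C = 1/(1/L + 1/C) = 0 + j13.05 Ω.
Step 4 — Series with R1: Z_total = R1 + (L || C) = 180 + j13.05 Ω = 180.5∠4.1° Ω.
Step 5 — Power factor: PF = cos(φ) = Re(Z)/|Z| = 180/180.47 = 0.9974.
Step 6 — Type: Im(Z) = 13.05 ⇒ lagging (phase φ = 4.1°).

PF = 0.9974 (lagging, φ = 4.1°)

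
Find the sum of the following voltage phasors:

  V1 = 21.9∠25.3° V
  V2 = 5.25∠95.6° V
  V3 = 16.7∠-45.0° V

Step 1 — Convert each phasor to rectangular form:
  V1 = 21.9·(cos(25.3°) + j·sin(25.3°)) = 19.8 + j9.359 V
  V2 = 5.25·(cos(95.6°) + j·sin(95.6°)) = -0.5123 + j5.225 V
  V3 = 16.7·(cos(-45.0°) + j·sin(-45.0°)) = 11.81 - j11.81 V
Step 2 — Sum components: V_total = 31.1 + j2.775 V.
Step 3 — Convert to polar: |V_total| = 31.22 V, ∠V_total = 5.1°.

V_total = 31.22∠5.1° V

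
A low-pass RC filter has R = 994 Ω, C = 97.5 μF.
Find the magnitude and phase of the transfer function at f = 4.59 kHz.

Step 1 — Angular frequency: ω = 2π·4590 = 2.884e+04 rad/s.
Step 2 — Transfer function: H(jω) = 1/(1 + jωRC).
Step 3 — Denominator: 1 + jωRC = 1 + j·2.884e+04·994·9.75e-05 = 1 + j2795.
Step 4 — H = 1.28e-07 - j0.0003578.
Step 5 — Magnitude: |H| = 0.0003578 (-68.9 dB); phase: φ = -90.0°.

|H| = 0.0003578 (-68.9 dB), φ = -90.0°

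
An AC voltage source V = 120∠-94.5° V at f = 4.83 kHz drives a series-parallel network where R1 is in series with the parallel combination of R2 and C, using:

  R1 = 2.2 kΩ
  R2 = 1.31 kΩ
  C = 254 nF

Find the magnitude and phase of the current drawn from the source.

Step 1 — Angular frequency: ω = 2π·f = 2π·4830 = 3.035e+04 rad/s.
Step 2 — Component impedances:
  R1: Z = R = 2200 Ω
  R2: Z = R = 1310 Ω
  C: Z = 1/(jωC) = -j/(ω·C) = 0 - j129.7 Ω
Step 3 — Parallel branch: R2 || C = 1/(1/R2 + 1/C) = 12.72 - j128.5 Ω.
Step 4 — Series with R1: Z_total = R1 + (R2 || C) = 2213 - j128.5 Ω = 2216∠-3.3° Ω.
Step 5 — Source phasor: V = 120∠-94.5° V = -9.415 - j119.6 V.
Step 6 — Ohm's law: I = V / Z_total = (-9.415 - j119.6) / (2213 - j128.5) = -0.001112 - j0.05413 A.
Step 7 — Convert to polar: |I| = 0.05414 A, ∠I = -91.2°.

I = 0.05414∠-91.2° A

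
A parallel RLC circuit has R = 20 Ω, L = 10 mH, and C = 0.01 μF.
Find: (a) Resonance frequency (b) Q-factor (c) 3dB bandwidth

Step 1 — Resonance: ω₀ = 1/√(LC) = 1/√(0.01·1e-08) = 1e+05 rad/s.
Step 2 — f₀ = ω₀/(2π) = 1.592e+04 Hz.
Step 3 — Parallel Q: Q = R/(ω₀L) = 20/(1e+05·0.01) = 0.02.
Step 4 — Bandwidth: Δω = ω₀/Q = 5e+06 rad/s; BW = Δω/(2π) = 7.958e+05 Hz.

(a) f₀ = 1.592e+04 Hz  (b) Q = 0.02  (c) BW = 7.958e+05 Hz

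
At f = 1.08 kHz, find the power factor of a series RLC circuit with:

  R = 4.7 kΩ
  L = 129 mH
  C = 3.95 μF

Step 1 — Angular frequency: ω = 2π·f = 2π·1080 = 6786 rad/s.
Step 2 — Component impedances:
  R: Z = R = 4700 Ω
  L: Z = jωL = j·6786·0.129 = 0 + j875.4 Ω
  C: Z = 1/(jωC) = -j/(ω·C) = 0 - j37.31 Ω
Step 3 — Series combination: Z_total = R + L + C = 4700 + j838.1 Ω = 4774∠10.1° Ω.
Step 4 — Power factor: PF = cos(φ) = Re(Z)/|Z| = 4700/4774 = 0.9845.
Step 5 — Type: Im(Z) = 838.1 ⇒ lagging (phase φ = 10.1°).

PF = 0.9845 (lagging, φ = 10.1°)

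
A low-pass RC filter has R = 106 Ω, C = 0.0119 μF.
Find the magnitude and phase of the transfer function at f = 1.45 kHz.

Step 1 — Angular frequency: ω = 2π·1450 = 9111 rad/s.
Step 2 — Transfer function: H(jω) = 1/(1 + jωRC).
Step 3 — Denominator: 1 + jωRC = 1 + j·9111·106·1.19e-08 = 1 + j0.01149.
Step 4 — H = 0.9999 - j0.01149.
Step 5 — Magnitude: |H| = 0.9999 (-0.0 dB); phase: φ = -0.7°.

|H| = 0.9999 (-0.0 dB), φ = -0.7°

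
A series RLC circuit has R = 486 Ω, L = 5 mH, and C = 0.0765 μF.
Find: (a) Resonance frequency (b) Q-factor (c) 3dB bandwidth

Step 1 — Resonance: ω₀ = 1/√(LC) = 1/√(0.005·7.65e-08) = 5.113e+04 rad/s.
Step 2 — f₀ = ω₀/(2π) = 8138 Hz.
Step 3 — Series Q: Q = ω₀L/R = 5.113e+04·0.005/486 = 0.526.
Step 4 — Bandwidth: Δω = ω₀/Q = 9.72e+04 rad/s; BW = Δω/(2π) = 1.547e+04 Hz.

(a) f₀ = 8138 Hz  (b) Q = 0.526  (c) BW = 1.547e+04 Hz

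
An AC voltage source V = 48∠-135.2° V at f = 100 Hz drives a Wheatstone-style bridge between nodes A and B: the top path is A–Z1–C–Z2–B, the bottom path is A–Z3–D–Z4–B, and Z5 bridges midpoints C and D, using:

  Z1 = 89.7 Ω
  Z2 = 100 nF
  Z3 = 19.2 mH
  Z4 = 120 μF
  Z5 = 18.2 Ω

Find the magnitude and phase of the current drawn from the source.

Step 1 — Angular frequency: ω = 2π·f = 2π·100 = 628.3 rad/s.
Step 2 — Component impedances:
  Z1: Z = R = 89.7 Ω
  Z2: Z = 1/(jωC) = -j/(ω·C) = 0 - j1.592e+04 Ω
  Z3: Z = jωL = j·628.3·0.0192 = 0 + j12.06 Ω
  Z4: Z = 1/(jωC) = -j/(ω·C) = 0 - j13.26 Ω
  Z5: Z = R = 18.2 Ω
Step 3 — Bridge requires nodal analysis (the Z5 bridge couples midpoints C and D, so the two paths cannot be reduced to a simple series/parallel combination). Setting node B to ground and injecting 1 A at node A, the 3-node admittance system at A, C, D solves to V_A = Z_AB = 1.332 - j1.34 Ω = 1.889∠-45.2° Ω.
Step 4 — Source phasor: V = 48∠-135.2° V = -34.06 - j33.82 V.
Step 5 — Ohm's law: I = V / Z_total = (-34.06 - j33.82) / (1.332 - j1.34) = -0.009102 - j25.4 A.
Step 6 — Convert to polar: |I| = 25.4 A, ∠I = -90.0°.

I = 25.4∠-90.0° A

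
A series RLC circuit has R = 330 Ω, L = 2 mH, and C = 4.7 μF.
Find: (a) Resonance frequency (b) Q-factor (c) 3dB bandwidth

Step 1 — Resonance condition Im(Z)=0 gives ω₀ = 1/√(LC).
Step 2 — ω₀ = 1/√(0.002·4.7e-06) = 1.031e+04 rad/s.
Step 3 — f₀ = ω₀/(2π) = 1642 Hz.
Step 4 — Series Q: Q = ω₀L/R = 1.031e+04·0.002/330 = 0.06251.
Step 5 — 3dB bandwidth: Δω = ω₀/Q = 1.65e+05 rad/s; BW = Δω/(2π) = 2.626e+04 Hz.

(a) f₀ = 1642 Hz  (b) Q = 0.06251  (c) BW = 2.626e+04 Hz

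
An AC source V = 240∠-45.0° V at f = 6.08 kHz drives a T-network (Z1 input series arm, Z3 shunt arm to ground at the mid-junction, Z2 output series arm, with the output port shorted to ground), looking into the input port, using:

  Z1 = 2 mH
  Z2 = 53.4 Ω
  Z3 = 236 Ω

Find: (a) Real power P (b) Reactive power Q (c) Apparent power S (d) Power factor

Step 1 — Angular frequency: ω = 2π·f = 2π·6080 = 3.82e+04 rad/s.
Step 2 — Component impedances:
  Z1: Z = jωL = j·3.82e+04·0.002 = 0 + j76.4 Ω
  Z2: Z = R = 53.4 Ω
  Z3: Z = R = 236 Ω
Step 3 — With the output port shorted to ground, the output series arm Z2 runs from the junction to ground; the shunt arm Z3 also runs from the junction to ground. They appear in parallel: Z3 || Z2 = 43.55 Ω.
Step 4 — Series with input arm Z1: Z_in = Z1 + (Z3 || Z2) = 43.55 + j76.4 Ω = 87.94∠60.3° Ω.
Step 5 — Source phasor: V = 240∠-45.0° V = 169.7 - j169.7 V.
Step 6 — Current: I = V / Z = -0.721 - j2.632 A = 2.729∠-105.3° A.
Step 7 — Complex power: S = V·I* = 324.3 + j569 VA.
Step 8 — Real power: P = Re(S) = 324.3 W.
Step 9 — Reactive power: Q = Im(S) = 569 VAR.
Step 10 — Apparent power: |S| = 655 VA.
Step 11 — Power factor: PF = P/|S| = 0.4952 (lagging).

(a) P = 324.3 W  (b) Q = 569 VAR  (c) S = 655 VA  (d) PF = 0.4952 (lagging)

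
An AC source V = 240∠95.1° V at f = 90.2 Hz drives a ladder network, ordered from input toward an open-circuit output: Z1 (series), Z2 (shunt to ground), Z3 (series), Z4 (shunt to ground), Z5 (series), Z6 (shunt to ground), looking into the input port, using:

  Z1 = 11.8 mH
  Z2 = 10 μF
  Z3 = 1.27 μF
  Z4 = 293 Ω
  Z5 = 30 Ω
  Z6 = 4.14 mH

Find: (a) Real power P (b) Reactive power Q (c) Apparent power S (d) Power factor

Step 1 — Angular frequency: ω = 2π·f = 2π·90.2 = 566.7 rad/s.
Step 2 — Component impedances:
  Z1: Z = jωL = j·566.7·0.0118 = 0 + j6.688 Ω
  Z2: Z = 1/(jωC) = -j/(ω·C) = 0 - j176.4 Ω
  Z3: Z = 1/(jωC) = -j/(ω·C) = 0 - j1389 Ω
  Z4: Z = R = 293 Ω
  Z5: Z = R = 30 Ω
  Z6: Z = jωL = j·566.7·0.00414 = 0 + j2.346 Ω
Step 3 — Ladder network (open output): work backward from the far end, alternating series and parallel combinations. Z_in = 0.3465 - j149.9 Ω = 149.9∠-89.9° Ω.
Step 4 — Source phasor: V = 240∠95.1° V = -21.33 + j239 V.
Step 5 — Current: I = V / Z = -1.596 - j0.1387 A = 1.602∠-175.0° A.
Step 6 — Complex power: S = V·I* = 0.8887 - j384.4 VA.
Step 7 — Real power: P = Re(S) = 0.8887 W.
Step 8 — Reactive power: Q = Im(S) = -384.4 VAR.
Step 9 — Apparent power: |S| = 384.4 VA.
Step 10 — Power factor: PF = P/|S| = 0.002312 (leading).

(a) P = 0.8887 W  (b) Q = -384.4 VAR  (c) S = 384.4 VA  (d) PF = 0.002312 (leading)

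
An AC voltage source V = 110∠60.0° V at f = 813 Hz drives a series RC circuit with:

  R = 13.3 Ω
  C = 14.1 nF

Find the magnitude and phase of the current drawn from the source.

Step 1 — Angular frequency: ω = 2π·f = 2π·813 = 5108 rad/s.
Step 2 — Component impedances:
  R: Z = R = 13.3 Ω
  C: Z = 1/(jωC) = -j/(ω·C) = 0 - j1.388e+04 Ω
Step 3 — Series combination: Z_total = R + C = 13.3 - j1.388e+04 Ω = 1.388e+04∠-89.9° Ω.
Step 4 — Source phasor: V = 110∠60.0° V = 55 + j95.26 V.
Step 5 — Ohm's law: I = V / Z_total = (55 + j95.26) / (13.3 - j1.388e+04) = -0.006858 + j0.003968 A.
Step 6 — Convert to polar: |I| = 0.007923 A, ∠I = 149.9°.

I = 0.007923∠149.9° A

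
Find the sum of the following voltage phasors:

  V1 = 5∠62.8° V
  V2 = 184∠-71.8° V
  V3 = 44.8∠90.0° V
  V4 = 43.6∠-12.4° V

Step 1 — Convert each phasor to rectangular form:
  V1 = 5·(cos(62.8°) + j·sin(62.8°)) = 2.285 + j4.447 V
  V2 = 184·(cos(-71.8°) + j·sin(-71.8°)) = 57.47 - j174.8 V
  V3 = 44.8·(cos(90.0°) + j·sin(90.0°)) = 0 + j44.8 V
  V4 = 43.6·(cos(-12.4°) + j·sin(-12.4°)) = 42.58 - j9.362 V
Step 2 — Sum components: V_total = 102.3 - j134.9 V.
Step 3 — Convert to polar: |V_total| = 169.3 V, ∠V_total = -52.8°.

V_total = 169.3∠-52.8° V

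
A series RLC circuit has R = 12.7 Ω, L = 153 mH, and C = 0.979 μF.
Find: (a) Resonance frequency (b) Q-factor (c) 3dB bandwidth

Step 1 — Resonance: ω₀ = 1/√(LC) = 1/√(0.153·9.79e-07) = 2584 rad/s.
Step 2 — f₀ = ω₀/(2π) = 411.2 Hz.
Step 3 — Series Q: Q = ω₀L/R = 2584·0.153/12.7 = 31.13.
Step 4 — Bandwidth: Δω = ω₀/Q = 83.01 rad/s; BW = Δω/(2π) = 13.21 Hz.

(a) f₀ = 411.2 Hz  (b) Q = 31.13  (c) BW = 13.21 Hz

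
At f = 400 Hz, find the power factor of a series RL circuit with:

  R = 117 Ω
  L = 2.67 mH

Step 1 — Angular frequency: ω = 2π·f = 2π·400 = 2513 rad/s.
Step 2 — Component impedances:
  R: Z = R = 117 Ω
  L: Z = jωL = j·2513·0.00267 = 0 + j6.71 Ω
Step 3 — Series combination: Z_total = R + L = 117 + j6.71 Ω = 117.2∠3.3° Ω.
Step 4 — Power factor: PF = cos(φ) = Re(Z)/|Z| = 117/117.19 = 0.9984.
Step 5 — Type: Im(Z) = 6.71 ⇒ lagging (phase φ = 3.3°).

PF = 0.9984 (lagging, φ = 3.3°)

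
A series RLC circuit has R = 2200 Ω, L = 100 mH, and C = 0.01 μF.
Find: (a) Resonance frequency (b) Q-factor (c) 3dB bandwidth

Step 1 — Resonance: ω₀ = 1/√(LC) = 1/√(0.1·1e-08) = 3.162e+04 rad/s.
Step 2 — f₀ = ω₀/(2π) = 5033 Hz.
Step 3 — Series Q: Q = ω₀L/R = 3.162e+04·0.1/2200 = 1.437.
Step 4 — Bandwidth: Δω = ω₀/Q = 2.2e+04 rad/s; BW = Δω/(2π) = 3501 Hz.

(a) f₀ = 5033 Hz  (b) Q = 1.437  (c) BW = 3501 Hz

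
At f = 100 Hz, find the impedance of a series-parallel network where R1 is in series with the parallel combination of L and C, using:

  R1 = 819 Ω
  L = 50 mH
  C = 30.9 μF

Step 1 — Angular frequency: ω = 2π·f = 2π·100 = 628.3 rad/s.
Step 2 — Component impedances:
  R1: Z = R = 819 Ω
  L: Z = jωL = j·628.3·0.05 = 0 + j31.42 Ω
  C: Z = 1/(jωC) = -j/(ω·C) = 0 - j51.51 Ω
Step 3 — Parallel branch: L || C = 1/(1/L + 1/C) = 0 + j80.54 Ω.
Step 4 — Series with R1: Z_total = R1 + (L || C) = 819 + j80.54 Ω = 823∠5.6° Ω.

Z = 819 + j80.54 Ω = 823∠5.6° Ω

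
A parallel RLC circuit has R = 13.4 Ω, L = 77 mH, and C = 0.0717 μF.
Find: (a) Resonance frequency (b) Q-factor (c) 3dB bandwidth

Step 1 — Resonance: ω₀ = 1/√(LC) = 1/√(0.077·7.17e-08) = 1.346e+04 rad/s.
Step 2 — f₀ = ω₀/(2π) = 2142 Hz.
Step 3 — Parallel Q: Q = R/(ω₀L) = 13.4/(1.346e+04·0.077) = 0.01293.
Step 4 — Bandwidth: Δω = ω₀/Q = 1.041e+06 rad/s; BW = Δω/(2π) = 1.657e+05 Hz.

(a) f₀ = 2142 Hz  (b) Q = 0.01293  (c) BW = 1.657e+05 Hz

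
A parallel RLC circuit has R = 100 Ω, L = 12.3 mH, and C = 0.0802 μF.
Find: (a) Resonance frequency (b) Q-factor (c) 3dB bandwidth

Step 1 — Resonance: ω₀ = 1/√(LC) = 1/√(0.0123·8.02e-08) = 3.184e+04 rad/s.
Step 2 — f₀ = ω₀/(2π) = 5067 Hz.
Step 3 — Parallel Q: Q = R/(ω₀L) = 100/(3.184e+04·0.0123) = 0.2553.
Step 4 — Bandwidth: Δω = ω₀/Q = 1.247e+05 rad/s; BW = Δω/(2π) = 1.984e+04 Hz.

(a) f₀ = 5067 Hz  (b) Q = 0.2553  (c) BW = 1.984e+04 Hz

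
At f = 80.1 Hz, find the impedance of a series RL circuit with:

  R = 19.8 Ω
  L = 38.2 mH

Step 1 — Angular frequency: ω = 2π·f = 2π·80.1 = 503.3 rad/s.
Step 2 — Component impedances:
  R: Z = R = 19.8 Ω
  L: Z = jωL = j·503.3·0.0382 = 0 + j19.23 Ω
Step 3 — Series combination: Z_total = R + L = 19.8 + j19.23 Ω = 27.6∠44.2° Ω.

Z = 19.8 + j19.23 Ω = 27.6∠44.2° Ω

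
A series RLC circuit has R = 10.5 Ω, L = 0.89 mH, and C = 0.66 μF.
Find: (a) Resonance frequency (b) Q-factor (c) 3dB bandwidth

Step 1 — Resonance: ω₀ = 1/√(LC) = 1/√(0.00089·6.6e-07) = 4.126e+04 rad/s.
Step 2 — f₀ = ω₀/(2π) = 6567 Hz.
Step 3 — Series Q: Q = ω₀L/R = 4.126e+04·0.00089/10.5 = 3.497.
Step 4 — Bandwidth: Δω = ω₀/Q = 1.18e+04 rad/s; BW = Δω/(2π) = 1878 Hz.

(a) f₀ = 6567 Hz  (b) Q = 3.497  (c) BW = 1878 Hz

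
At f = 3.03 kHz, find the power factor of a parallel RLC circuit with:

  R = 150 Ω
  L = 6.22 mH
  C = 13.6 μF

Step 1 — Angular frequency: ω = 2π·f = 2π·3030 = 1.904e+04 rad/s.
Step 2 — Component impedances:
  R: Z = R = 150 Ω
  L: Z = jωL = j·1.904e+04·0.00622 = 0 + j118.4 Ω
  C: Z = 1/(jωC) = -j/(ω·C) = 0 - j3.862 Ω
Step 3 — Parallel combination: 1/Z_total = 1/R + 1/L + 1/C; Z_total = 0.1062 - j3.99 Ω = 3.991∠-88.5° Ω.
Step 4 — Power factor: PF = cos(φ) = Re(Z)/|Z| = 0.1062/3.991 = 0.02661.
Step 5 — Type: Im(Z) = -3.99 ⇒ leading (phase φ = -88.5°).

PF = 0.02661 (leading, φ = -88.5°)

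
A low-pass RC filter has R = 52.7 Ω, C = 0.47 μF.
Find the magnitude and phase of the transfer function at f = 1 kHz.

Step 1 — Angular frequency: ω = 2π·1000 = 6283 rad/s.
Step 2 — Transfer function: H(jω) = 1/(1 + jωRC).
Step 3 — Denominator: 1 + jωRC = 1 + j·6283·52.7·4.7e-07 = 1 + j0.1556.
Step 4 — H = 0.9764 - j0.1519.
Step 5 — Magnitude: |H| = 0.9881 (-0.1 dB); phase: φ = -8.8°.

|H| = 0.9881 (-0.1 dB), φ = -8.8°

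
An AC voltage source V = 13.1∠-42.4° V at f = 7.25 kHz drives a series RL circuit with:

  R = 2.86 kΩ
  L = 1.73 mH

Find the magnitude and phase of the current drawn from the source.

Step 1 — Angular frequency: ω = 2π·f = 2π·7250 = 4.555e+04 rad/s.
Step 2 — Component impedances:
  R: Z = R = 2860 Ω
  L: Z = jωL = j·4.555e+04·0.00173 = 0 + j78.81 Ω
Step 3 — Series combination: Z_total = R + L = 2860 + j78.81 Ω = 2861∠1.6° Ω.
Step 4 — Source phasor: V = 13.1∠-42.4° V = 9.674 - j8.833 V.
Step 5 — Ohm's law: I = V / Z_total = (9.674 - j8.833) / (2860 + j78.81) = 0.003295 - j0.003179 A.
Step 6 — Convert to polar: |I| = 0.004579 A, ∠I = -44.0°.

I = 0.004579∠-44.0° A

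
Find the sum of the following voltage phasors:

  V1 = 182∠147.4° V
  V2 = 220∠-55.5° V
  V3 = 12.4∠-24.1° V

Step 1 — Convert each phasor to rectangular form:
  V1 = 182·(cos(147.4°) + j·sin(147.4°)) = -153.3 + j98.06 V
  V2 = 220·(cos(-55.5°) + j·sin(-55.5°)) = 124.6 - j181.3 V
  V3 = 12.4·(cos(-24.1°) + j·sin(-24.1°)) = 11.32 - j5.063 V
Step 2 — Sum components: V_total = -17.4 - j88.31 V.
Step 3 — Convert to polar: |V_total| = 90.01 V, ∠V_total = -101.1°.

V_total = 90.01∠-101.1° V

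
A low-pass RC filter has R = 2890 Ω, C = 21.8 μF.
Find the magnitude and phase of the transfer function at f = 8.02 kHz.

Step 1 — Angular frequency: ω = 2π·8020 = 5.039e+04 rad/s.
Step 2 — Transfer function: H(jω) = 1/(1 + jωRC).
Step 3 — Denominator: 1 + jωRC = 1 + j·5.039e+04·2890·2.18e-05 = 1 + j3175.
Step 4 — H = 9.922e-08 - j0.000315.
Step 5 — Magnitude: |H| = 0.000315 (-70.0 dB); phase: φ = -90.0°.

|H| = 0.000315 (-70.0 dB), φ = -90.0°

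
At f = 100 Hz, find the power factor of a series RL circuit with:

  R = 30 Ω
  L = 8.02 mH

Step 1 — Angular frequency: ω = 2π·f = 2π·100 = 628.3 rad/s.
Step 2 — Component impedances:
  R: Z = R = 30 Ω
  L: Z = jωL = j·628.3·0.00802 = 0 + j5.039 Ω
Step 3 — Series combination: Z_total = R + L = 30 + j5.039 Ω = 30.42∠9.5° Ω.
Step 4 — Power factor: PF = cos(φ) = Re(Z)/|Z| = 30/30.42 = 0.9862.
Step 5 — Type: Im(Z) = 5.039 ⇒ lagging (phase φ = 9.5°).

PF = 0.9862 (lagging, φ = 9.5°)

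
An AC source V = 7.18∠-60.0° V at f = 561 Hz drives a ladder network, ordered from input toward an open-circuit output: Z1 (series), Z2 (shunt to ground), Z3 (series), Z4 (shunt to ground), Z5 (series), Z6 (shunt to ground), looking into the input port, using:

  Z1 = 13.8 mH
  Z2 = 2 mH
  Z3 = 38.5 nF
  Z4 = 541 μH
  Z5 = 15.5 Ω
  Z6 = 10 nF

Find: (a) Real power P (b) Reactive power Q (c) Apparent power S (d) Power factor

Step 1 — Angular frequency: ω = 2π·f = 2π·561 = 3525 rad/s.
Step 2 — Component impedances:
  Z1: Z = jωL = j·3525·0.0138 = 0 + j48.64 Ω
  Z2: Z = jωL = j·3525·0.002 = 0 + j7.05 Ω
  Z3: Z = 1/(jωC) = -j/(ω·C) = 0 - j7369 Ω
  Z4: Z = jωL = j·3525·0.000541 = 0 + j1.907 Ω
  Z5: Z = R = 15.5 Ω
  Z6: Z = 1/(jωC) = -j/(ω·C) = 0 - j2.837e+04 Ω
Step 3 — Ladder network (open output): work backward from the far end, alternating series and parallel combinations. Z_in = 0 + j55.7 Ω = 55.7∠90.0° Ω.
Step 4 — Source phasor: V = 7.18∠-60.0° V = 3.59 - j6.218 V.
Step 5 — Current: I = V / Z = -0.1116 - j0.06445 A = 0.1289∠-150.0° A.
Step 6 — Complex power: S = V·I* = 0 + j0.9255 VA.
Step 7 — Real power: P = Re(S) = 0 W.
Step 8 — Reactive power: Q = Im(S) = 0.9255 VAR.
Step 9 — Apparent power: |S| = 0.9255 VA.
Step 10 — Power factor: PF = P/|S| = 0 (lagging).

(a) P = 0 W  (b) Q = 0.9255 VAR  (c) S = 0.9255 VA  (d) PF = 0 (lagging)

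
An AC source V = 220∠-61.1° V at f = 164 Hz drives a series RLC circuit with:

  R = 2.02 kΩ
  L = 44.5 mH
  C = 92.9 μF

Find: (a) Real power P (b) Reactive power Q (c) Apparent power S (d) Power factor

Step 1 — Angular frequency: ω = 2π·f = 2π·164 = 1030 rad/s.
Step 2 — Component impedances:
  R: Z = R = 2020 Ω
  L: Z = jωL = j·1030·0.0445 = 0 + j45.85 Ω
  C: Z = 1/(jωC) = -j/(ω·C) = 0 - j10.45 Ω
Step 3 — Series combination: Z_total = R + L + C = 2020 + j35.41 Ω = 2020∠1.0° Ω.
Step 4 — Source phasor: V = 220∠-61.1° V = 106.3 - j192.6 V.
Step 5 — Current: I = V / Z = 0.05095 - j0.09624 A = 0.1089∠-62.1° A.
Step 6 — Complex power: S = V·I* = 23.95 + j0.4199 VA.
Step 7 — Real power: P = Re(S) = 23.95 W.
Step 8 — Reactive power: Q = Im(S) = 0.4199 VAR.
Step 9 — Apparent power: |S| = 23.96 VA.
Step 10 — Power factor: PF = P/|S| = 0.9998 (lagging).

(a) P = 23.95 W  (b) Q = 0.4199 VAR  (c) S = 23.96 VA  (d) PF = 0.9998 (lagging)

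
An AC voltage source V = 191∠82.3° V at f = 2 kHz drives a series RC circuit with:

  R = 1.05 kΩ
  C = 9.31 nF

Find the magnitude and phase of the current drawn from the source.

Step 1 — Angular frequency: ω = 2π·f = 2π·2000 = 1.257e+04 rad/s.
Step 2 — Component impedances:
  R: Z = R = 1050 Ω
  C: Z = 1/(jωC) = -j/(ω·C) = 0 - j8548 Ω
Step 3 — Series combination: Z_total = R + C = 1050 - j8548 Ω = 8612∠-83.0° Ω.
Step 4 — Source phasor: V = 191∠82.3° V = 25.59 + j189.3 V.
Step 5 — Ohm's law: I = V / Z_total = (25.59 + j189.3) / (1050 - j8548) = -0.02145 + j0.005629 A.
Step 6 — Convert to polar: |I| = 0.02218 A, ∠I = 165.3°.

I = 0.02218∠165.3° A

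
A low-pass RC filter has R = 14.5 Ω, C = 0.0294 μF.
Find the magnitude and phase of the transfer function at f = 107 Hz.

Step 1 — Angular frequency: ω = 2π·107 = 672.3 rad/s.
Step 2 — Transfer function: H(jω) = 1/(1 + jωRC).
Step 3 — Denominator: 1 + jωRC = 1 + j·672.3·14.5·2.94e-08 = 1 + j0.0002866.
Step 4 — H = 1 - j0.0002866.
Step 5 — Magnitude: |H| = 1 (-0.0 dB); phase: φ = -0.0°.

|H| = 1 (-0.0 dB), φ = -0.0°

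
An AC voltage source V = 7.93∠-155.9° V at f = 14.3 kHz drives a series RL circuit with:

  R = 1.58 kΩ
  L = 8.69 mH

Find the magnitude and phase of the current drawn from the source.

Step 1 — Angular frequency: ω = 2π·f = 2π·1.43e+04 = 8.985e+04 rad/s.
Step 2 — Component impedances:
  R: Z = R = 1580 Ω
  L: Z = jωL = j·8.985e+04·0.00869 = 0 + j780.8 Ω
Step 3 — Series combination: Z_total = R + L = 1580 + j780.8 Ω = 1762∠26.3° Ω.
Step 4 — Source phasor: V = 7.93∠-155.9° V = -7.239 - j3.238 V.
Step 5 — Ohm's law: I = V / Z_total = (-7.239 - j3.238) / (1580 + j780.8) = -0.004496 + j0.0001725 A.
Step 6 — Convert to polar: |I| = 0.0045 A, ∠I = 177.8°.

I = 0.0045∠177.8° A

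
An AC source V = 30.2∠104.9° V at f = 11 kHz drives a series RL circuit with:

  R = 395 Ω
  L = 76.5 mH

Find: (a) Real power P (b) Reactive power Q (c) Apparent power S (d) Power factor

Step 1 — Angular frequency: ω = 2π·f = 2π·1.1e+04 = 6.912e+04 rad/s.
Step 2 — Component impedances:
  R: Z = R = 395 Ω
  L: Z = jωL = j·6.912e+04·0.0765 = 0 + j5287 Ω
Step 3 — Series combination: Z_total = R + L = 395 + j5287 Ω = 5302∠85.7° Ω.
Step 4 — Source phasor: V = 30.2∠104.9° V = -7.765 + j29.18 V.
Step 5 — Current: I = V / Z = 0.00538 + j0.001871 A = 0.005696∠19.2° A.
Step 6 — Complex power: S = V·I* = 0.01282 + j0.1715 VA.
Step 7 — Real power: P = Re(S) = 0.01282 W.
Step 8 — Reactive power: Q = Im(S) = 0.1715 VAR.
Step 9 — Apparent power: |S| = 0.172 VA.
Step 10 — Power factor: PF = P/|S| = 0.0745 (lagging).

(a) P = 0.01282 W  (b) Q = 0.1715 VAR  (c) S = 0.172 VA  (d) PF = 0.0745 (lagging)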